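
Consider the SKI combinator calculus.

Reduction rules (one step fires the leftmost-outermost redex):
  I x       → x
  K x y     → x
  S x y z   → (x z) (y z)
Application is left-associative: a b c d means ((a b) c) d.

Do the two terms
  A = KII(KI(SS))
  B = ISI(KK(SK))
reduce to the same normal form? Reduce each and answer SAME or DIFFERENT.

Answer: DIFFERENT — A ⇓ I, B ⇓ SIK

Derivation:
Term A:
  start: KII(KI(SS))
  step 1: I(KI(SS))
  step 2: KI(SS)
  step 3: I

Term B:
  start: ISI(KK(SK))
  step 1: SI(KK(SK))
  step 2: SIK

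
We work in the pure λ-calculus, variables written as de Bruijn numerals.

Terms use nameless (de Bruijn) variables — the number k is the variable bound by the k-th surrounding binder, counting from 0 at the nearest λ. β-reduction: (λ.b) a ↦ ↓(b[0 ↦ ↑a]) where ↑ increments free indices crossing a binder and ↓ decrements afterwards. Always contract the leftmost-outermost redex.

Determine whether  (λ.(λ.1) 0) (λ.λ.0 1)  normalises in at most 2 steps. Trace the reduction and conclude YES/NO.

Answer: YES — reaches normal form λ.λ.0 1 in 2 ≤ 2 steps

Reduction:
  start: (λ.(λ.1) 0) (λ.λ.0 1)
  →1  (λ.λ.λ.0 1) (λ.λ.0 1)
  →2  λ.λ.0 1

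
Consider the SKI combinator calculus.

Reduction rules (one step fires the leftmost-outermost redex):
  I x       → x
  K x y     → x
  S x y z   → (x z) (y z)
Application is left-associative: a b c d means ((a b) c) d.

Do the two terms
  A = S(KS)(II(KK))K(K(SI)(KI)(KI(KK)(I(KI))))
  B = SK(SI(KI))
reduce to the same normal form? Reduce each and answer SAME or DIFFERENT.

Term A:
  start: S(KS)(II(KK))K(K(SI)(KI)(KI(KK)(I(KI))))
  step 1: KSK(II(KK)K)(K(SI)(KI)(KI(KK)(I(KI))))
  step 2: S(II(KK)K)(K(SI)(KI)(KI(KK)(I(KI))))
  step 3: S(I(KK)K)(K(SI)(KI)(KI(KK)(I(KI))))
  step 4: S(KKK)(K(SI)(KI)(KI(KK)(I(KI))))
  step 5: SK(K(SI)(KI)(KI(KK)(I(KI))))
  step 6: SK(SI(KI(KK)(I(KI))))
  step 7: SK(SI(I(I(KI))))
  step 8: SK(SI(I(KI)))
  step 9: SK(SI(KI))

Term B:
  start: SK(SI(KI))

Answer: SAME — A ⇓ SK(SI(KI)), B ⇓ SK(SI(KI))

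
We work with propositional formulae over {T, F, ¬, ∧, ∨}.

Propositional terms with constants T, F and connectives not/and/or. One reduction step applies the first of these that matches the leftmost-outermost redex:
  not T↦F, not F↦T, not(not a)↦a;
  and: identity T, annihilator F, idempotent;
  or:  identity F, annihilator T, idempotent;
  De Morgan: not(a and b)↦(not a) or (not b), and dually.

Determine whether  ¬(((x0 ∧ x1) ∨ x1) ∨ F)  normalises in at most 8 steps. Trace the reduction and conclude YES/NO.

  start: ¬(((x0 ∧ x1) ∨ x1) ∨ F)
  step 1: ¬((x0 ∧ x1) ∨ x1) ∧ ¬F
  step 2: (¬(x0 ∧ x1) ∧ ¬x1) ∧ ¬F
  step 3: ((¬x0 ∨ ¬x1) ∧ ¬x1) ∧ ¬F
  step 4: ((¬x0 ∨ ¬x1) ∧ ¬x1) ∧ T
  step 5: (¬x0 ∨ ¬x1) ∧ ¬x1

Answer: YES — reaches normal form (¬x0 ∨ ¬x1) ∧ ¬x1 in 5 ≤ 8 steps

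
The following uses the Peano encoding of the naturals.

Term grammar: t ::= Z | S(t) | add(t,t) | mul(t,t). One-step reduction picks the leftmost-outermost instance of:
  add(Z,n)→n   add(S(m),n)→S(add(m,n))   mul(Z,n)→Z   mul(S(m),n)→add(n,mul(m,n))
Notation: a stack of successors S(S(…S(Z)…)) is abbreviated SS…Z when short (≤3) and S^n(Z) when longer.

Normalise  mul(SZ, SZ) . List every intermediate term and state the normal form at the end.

  start: mul(SZ, SZ)
  step 1: add(SZ, mul(Z, SZ))
  step 2: S(add(Z, mul(Z, SZ)))
  step 3: S(mul(Z, SZ))
  step 4: SZ

Answer: normal form = SZ  (in 4 steps)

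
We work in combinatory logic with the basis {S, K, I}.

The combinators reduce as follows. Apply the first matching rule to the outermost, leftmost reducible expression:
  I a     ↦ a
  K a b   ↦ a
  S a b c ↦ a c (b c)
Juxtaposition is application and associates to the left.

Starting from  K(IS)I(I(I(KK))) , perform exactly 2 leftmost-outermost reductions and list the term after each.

Answer: after 2 steps: S(I(I(KK)))

Derivation:
  start: K(IS)I(I(I(KK)))
  step 1: IS(I(I(KK)))
  step 2: S(I(I(KK)))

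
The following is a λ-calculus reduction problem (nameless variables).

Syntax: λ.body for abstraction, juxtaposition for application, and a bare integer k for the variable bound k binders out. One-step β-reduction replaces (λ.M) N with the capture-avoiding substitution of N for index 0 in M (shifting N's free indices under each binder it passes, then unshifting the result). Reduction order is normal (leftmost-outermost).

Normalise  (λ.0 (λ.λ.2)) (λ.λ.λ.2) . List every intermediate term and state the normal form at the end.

Answer: normal form = λ.λ.λ.λ.λ.λ.λ.2  (in 2 steps)

Working:
  start: (λ.0 (λ.λ.2)) (λ.λ.λ.2)
  →1  (λ.λ.λ.2) (λ.λ.λ.λ.λ.2)
  →2  λ.λ.λ.λ.λ.λ.λ.2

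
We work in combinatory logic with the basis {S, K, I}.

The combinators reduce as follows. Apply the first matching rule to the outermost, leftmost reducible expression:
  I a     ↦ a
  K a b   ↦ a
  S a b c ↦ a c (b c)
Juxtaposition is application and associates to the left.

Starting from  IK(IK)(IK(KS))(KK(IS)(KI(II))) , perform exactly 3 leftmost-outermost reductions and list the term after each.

  start: IK(IK)(IK(KS))(KK(IS)(KI(II)))
  [1] K(IK)(IK(KS))(KK(IS)(KI(II)))
  [2] IK(KK(IS)(KI(II)))
  [3] K(KK(IS)(KI(II)))

Answer: after 3 steps: K(KK(IS)(KI(II)))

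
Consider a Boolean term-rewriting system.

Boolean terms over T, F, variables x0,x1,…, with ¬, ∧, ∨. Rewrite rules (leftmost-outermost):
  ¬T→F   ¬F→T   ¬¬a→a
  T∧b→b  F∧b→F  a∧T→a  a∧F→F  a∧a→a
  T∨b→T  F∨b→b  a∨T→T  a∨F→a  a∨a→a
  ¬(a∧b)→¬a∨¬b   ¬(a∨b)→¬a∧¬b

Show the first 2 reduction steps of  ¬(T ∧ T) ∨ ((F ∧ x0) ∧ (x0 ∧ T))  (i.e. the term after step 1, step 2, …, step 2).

  start: ¬(T ∧ T) ∨ ((F ∧ x0) ∧ (x0 ∧ T))
  →1  (¬T ∨ ¬T) ∨ ((F ∧ x0) ∧ (x0 ∧ T))
  →2  ¬T ∨ ((F ∧ x0) ∧ (x0 ∧ T))

Answer: after 2 steps: ¬T ∨ ((F ∧ x0) ∧ (x0 ∧ T))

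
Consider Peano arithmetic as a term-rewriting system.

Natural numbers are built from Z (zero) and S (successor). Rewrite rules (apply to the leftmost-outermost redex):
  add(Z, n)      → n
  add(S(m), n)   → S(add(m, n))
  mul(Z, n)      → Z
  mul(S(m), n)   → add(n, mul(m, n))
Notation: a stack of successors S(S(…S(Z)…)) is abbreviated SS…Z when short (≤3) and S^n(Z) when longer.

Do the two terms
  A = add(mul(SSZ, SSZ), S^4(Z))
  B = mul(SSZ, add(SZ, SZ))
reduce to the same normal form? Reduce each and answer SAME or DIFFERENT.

Term A:
  start: add(mul(SSZ, SSZ), S^4(Z))
  →1  add(add(SSZ, mul(SZ, SSZ)), S^4(Z))
  →2  add(S(add(SZ, mul(SZ, SSZ))), S^4(Z))
  →3  S(add(add(SZ, mul(SZ, SSZ)), S^4(Z)))
  →4  S(add(S(add(Z, mul(SZ, SSZ))), S^4(Z)))
  →5  S(S(add(add(Z, mul(SZ, SSZ)), S^4(Z))))
  →6  S(S(add(mul(SZ, SSZ), S^4(Z))))
  →7  S(S(add(add(SSZ, mul(Z, SSZ)), S^4(Z))))
  →8  S(S(add(S(add(SZ, mul(Z, SSZ))), S^4(Z))))
  →9  S(S(S(add(add(SZ, mul(Z, SSZ)), S^4(Z)))))
  →10  S(S(S(add(S(add(Z, mul(Z, SSZ))), S^4(Z)))))
  →11  S(S(S(S(add(add(Z, mul(Z, SSZ)), S^4(Z))))))
  →12  S(S(S(S(add(mul(Z, SSZ), S^4(Z))))))
  →13  S(S(S(S(add(Z, S^4(Z))))))
  →14  S^8(Z)

Term B:
  start: mul(SSZ, add(SZ, SZ))
  →1  add(add(SZ, SZ), mul(SZ, add(SZ, SZ)))
  →2  add(S(add(Z, SZ)), mul(SZ, add(SZ, SZ)))
  →3  S(add(add(Z, SZ), mul(SZ, add(SZ, SZ))))
  →4  S(add(SZ, mul(SZ, add(SZ, SZ))))
  →5  S(S(add(Z, mul(SZ, add(SZ, SZ)))))
  →6  S(S(mul(SZ, add(SZ, SZ))))
  →7  S(S(add(add(SZ, SZ), mul(Z, add(SZ, SZ)))))
  →8  S(S(add(S(add(Z, SZ)), mul(Z, add(SZ, SZ)))))
  →9  S(S(S(add(add(Z, SZ), mul(Z, add(SZ, SZ))))))
  →10  S(S(S(add(SZ, mul(Z, add(SZ, SZ))))))
  →11  S(S(S(S(add(Z, mul(Z, add(SZ, SZ)))))))
  →12  S(S(S(S(mul(Z, add(SZ, SZ))))))
  →13  S^4(Z)

Answer: DIFFERENT — A ⇓ S^8(Z), B ⇓ S^4(Z)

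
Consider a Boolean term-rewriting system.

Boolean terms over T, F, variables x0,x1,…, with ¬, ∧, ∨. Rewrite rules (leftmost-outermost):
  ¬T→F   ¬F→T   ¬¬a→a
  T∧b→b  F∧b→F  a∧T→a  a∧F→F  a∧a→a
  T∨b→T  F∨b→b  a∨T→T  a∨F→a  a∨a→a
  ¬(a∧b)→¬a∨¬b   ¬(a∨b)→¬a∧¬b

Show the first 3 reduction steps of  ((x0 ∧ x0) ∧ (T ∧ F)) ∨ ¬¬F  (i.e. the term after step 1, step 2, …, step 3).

Answer: after 3 steps: F ∨ ¬¬F

Working:
  start: ((x0 ∧ x0) ∧ (T ∧ F)) ∨ ¬¬F
  →1  (x0 ∧ (T ∧ F)) ∨ ¬¬F
  →2  (x0 ∧ F) ∨ ¬¬F
  →3  F ∨ ¬¬F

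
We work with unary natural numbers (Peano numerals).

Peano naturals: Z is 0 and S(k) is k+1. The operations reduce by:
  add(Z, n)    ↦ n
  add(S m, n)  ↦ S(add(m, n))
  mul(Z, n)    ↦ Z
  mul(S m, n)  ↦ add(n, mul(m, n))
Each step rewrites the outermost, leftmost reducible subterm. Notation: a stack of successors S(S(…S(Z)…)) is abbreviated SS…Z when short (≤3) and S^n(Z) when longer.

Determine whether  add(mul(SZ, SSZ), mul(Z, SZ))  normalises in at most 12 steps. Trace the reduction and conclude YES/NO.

Answer: YES — reaches normal form SSZ in 9 ≤ 12 steps

Derivation:
  start: add(mul(SZ, SSZ), mul(Z, SZ))
  [1] add(add(SSZ, mul(Z, SSZ)), mul(Z, SZ))
  [2] add(S(add(SZ, mul(Z, SSZ))), mul(Z, SZ))
  [3] S(add(add(SZ, mul(Z, SSZ)), mul(Z, SZ)))
  [4] S(add(S(add(Z, mul(Z, SSZ))), mul(Z, SZ)))
  [5] S(S(add(add(Z, mul(Z, SSZ)), mul(Z, SZ))))
  [6] S(S(add(mul(Z, SSZ), mul(Z, SZ))))
  [7] S(S(add(Z, mul(Z, SZ))))
  [8] S(S(mul(Z, SZ)))
  [9] SSZ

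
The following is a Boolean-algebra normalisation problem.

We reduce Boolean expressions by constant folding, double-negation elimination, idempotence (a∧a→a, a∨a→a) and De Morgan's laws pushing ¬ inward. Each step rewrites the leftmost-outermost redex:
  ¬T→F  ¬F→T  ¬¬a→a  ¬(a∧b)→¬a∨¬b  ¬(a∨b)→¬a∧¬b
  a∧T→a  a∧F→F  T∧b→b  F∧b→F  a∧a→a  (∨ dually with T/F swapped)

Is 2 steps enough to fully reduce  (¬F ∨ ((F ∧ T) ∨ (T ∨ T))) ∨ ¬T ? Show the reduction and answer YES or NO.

  start: (¬F ∨ ((F ∧ T) ∨ (T ∨ T))) ∨ ¬T
  [1] (T ∨ ((F ∧ T) ∨ (T ∨ T))) ∨ ¬T
  [2] T ∨ ¬T

Answer: NO — after 2 steps the term is T ∨ ¬T, not yet normal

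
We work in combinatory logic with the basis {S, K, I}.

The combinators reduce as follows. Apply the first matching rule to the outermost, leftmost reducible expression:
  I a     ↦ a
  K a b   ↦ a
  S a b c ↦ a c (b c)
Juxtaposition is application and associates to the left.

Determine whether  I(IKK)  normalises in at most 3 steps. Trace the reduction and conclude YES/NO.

  start: I(IKK)
  [1] IKK
  [2] KK

Answer: YES — reaches normal form KK in 2 ≤ 3 steps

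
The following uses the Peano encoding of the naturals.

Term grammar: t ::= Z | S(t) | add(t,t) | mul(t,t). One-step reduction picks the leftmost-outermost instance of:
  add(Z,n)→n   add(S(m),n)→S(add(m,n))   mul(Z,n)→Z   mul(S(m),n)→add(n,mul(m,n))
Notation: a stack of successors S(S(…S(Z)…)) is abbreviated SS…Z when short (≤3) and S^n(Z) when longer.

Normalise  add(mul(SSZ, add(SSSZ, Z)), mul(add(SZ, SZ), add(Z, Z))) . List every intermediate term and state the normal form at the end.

  start: add(mul(SSZ, add(SSSZ, Z)), mul(add(SZ, SZ), add(Z, Z)))
  step 1: add(add(add(SSSZ, Z), mul(SZ, add(SSSZ, Z))), mul(add(SZ, SZ), add(Z, Z)))
  step 2: add(add(S(add(SSZ, Z)), mul(SZ, add(SSSZ, Z))), mul(add(SZ, SZ), add(Z, Z)))
  step 3: add(S(add(add(SSZ, Z), mul(SZ, add(SSSZ, Z)))), mul(add(SZ, SZ), add(Z, Z)))
  step 4: S(add(add(add(SSZ, Z), mul(SZ, add(SSSZ, Z))), mul(add(SZ, SZ), add(Z, Z))))
  step 5: S(add(add(S(add(SZ, Z)), mul(SZ, add(SSSZ, Z))), mul(add(SZ, SZ), add(Z, Z))))
  step 6: S(add(S(add(add(SZ, Z), mul(SZ, add(SSSZ, Z)))), mul(add(SZ, SZ), add(Z, Z))))
  step 7: S(S(add(add(add(SZ, Z), mul(SZ, add(SSSZ, Z))), mul(add(SZ, SZ), add(Z, Z)))))
  step 8: S(S(add(add(S(add(Z, Z)), mul(SZ, add(SSSZ, Z))), mul(add(SZ, SZ), add(Z, Z)))))
  step 9: S(S(add(S(add(add(Z, Z), mul(SZ, add(SSSZ, Z)))), mul(add(SZ, SZ), add(Z, Z)))))
  step 10: S(S(S(add(add(add(Z, Z), mul(SZ, add(SSSZ, Z))), mul(add(SZ, SZ), add(Z, Z))))))
  step 11: S(S(S(add(add(Z, mul(SZ, add(SSSZ, Z))), mul(add(SZ, SZ), add(Z, Z))))))
  step 12: S(S(S(add(mul(SZ, add(SSSZ, Z)), mul(add(SZ, SZ), add(Z, Z))))))
  step 13: S(S(S(add(add(add(SSSZ, Z), mul(Z, add(SSSZ, Z))), mul(add(SZ, SZ), add(Z, Z))))))
  step 14: S(S(S(add(add(S(add(SSZ, Z)), mul(Z, add(SSSZ, Z))), mul(add(SZ, SZ), add(Z, Z))))))
  step 15: S(S(S(add(S(add(add(SSZ, Z), mul(Z, add(SSSZ, Z)))), mul(add(SZ, SZ), add(Z, Z))))))
  step 16: S(S(S(S(add(add(add(SSZ, Z), mul(Z, add(SSSZ, Z))), mul(add(SZ, SZ), add(Z, Z)))))))
  step 17: S(S(S(S(add(add(S(add(SZ, Z)), mul(Z, add(SSSZ, Z))), mul(add(SZ, SZ), add(Z, Z)))))))
  step 18: S(S(S(S(add(S(add(add(SZ, Z), mul(Z, add(SSSZ, Z)))), mul(add(SZ, SZ), add(Z, Z)))))))
  step 19: S(S(S(S(S(add(add(add(SZ, Z), mul(Z, add(SSSZ, Z))), mul(add(SZ, SZ), add(Z, Z))))))))
  step 20: S(S(S(S(S(add(add(S(add(Z, Z)), mul(Z, add(SSSZ, Z))), mul(add(SZ, SZ), add(Z, Z))))))))
  step 21: S(S(S(S(S(add(S(add(add(Z, Z), mul(Z, add(SSSZ, Z)))), mul(add(SZ, SZ), add(Z, Z))))))))
  step 22: S(S(S(S(S(S(add(add(add(Z, Z), mul(Z, add(SSSZ, Z))), mul(add(SZ, SZ), add(Z, Z)))))))))
  step 23: S(S(S(S(S(S(add(add(Z, mul(Z, add(SSSZ, Z))), mul(add(SZ, SZ), add(Z, Z)))))))))
  step 24: S(S(S(S(S(S(add(mul(Z, add(SSSZ, Z)), mul(add(SZ, SZ), add(Z, Z)))))))))
  step 25: S(S(S(S(S(S(add(Z, mul(add(SZ, SZ), add(Z, Z)))))))))
  step 26: S(S(S(S(S(S(mul(add(SZ, SZ), add(Z, Z))))))))
  step 27: S(S(S(S(S(S(mul(S(add(Z, SZ)), add(Z, Z))))))))
  step 28: S(S(S(S(S(S(add(add(Z, Z), mul(add(Z, SZ), add(Z, Z)))))))))
  step 29: S(S(S(S(S(S(add(Z, mul(add(Z, SZ), add(Z, Z)))))))))
  step 30: S(S(S(S(S(S(mul(add(Z, SZ), add(Z, Z))))))))
  step 31: S(S(S(S(S(S(mul(SZ, add(Z, Z))))))))
  step 32: S(S(S(S(S(S(add(add(Z, Z), mul(Z, add(Z, Z)))))))))
  step 33: S(S(S(S(S(S(add(Z, mul(Z, add(Z, Z)))))))))
  step 34: S(S(S(S(S(S(mul(Z, add(Z, Z))))))))
  step 35: S^6(Z)

Answer: normal form = S^6(Z)  (in 35 steps)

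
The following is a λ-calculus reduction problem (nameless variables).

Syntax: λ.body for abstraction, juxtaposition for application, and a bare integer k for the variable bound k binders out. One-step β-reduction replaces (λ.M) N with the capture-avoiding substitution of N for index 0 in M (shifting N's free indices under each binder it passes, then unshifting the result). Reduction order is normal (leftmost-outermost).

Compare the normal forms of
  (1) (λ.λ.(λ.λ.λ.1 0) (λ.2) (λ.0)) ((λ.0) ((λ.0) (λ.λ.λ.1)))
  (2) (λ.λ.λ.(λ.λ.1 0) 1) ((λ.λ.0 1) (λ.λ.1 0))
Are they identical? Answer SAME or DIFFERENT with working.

Answer: DIFFERENT — A ⇓ λ.λ.0, B ⇓ λ.λ.λ.2 0

Working:
Term A:
  start: (λ.λ.(λ.λ.λ.1 0) (λ.2) (λ.0)) ((λ.0) ((λ.0) (λ.λ.λ.1)))
  [1] λ.(λ.λ.λ.1 0) (λ.(λ.0) ((λ.0) (λ.λ.λ.1))) (λ.0)
  [2] λ.(λ.λ.1 0) (λ.0)
  [3] λ.λ.(λ.0) 0
  [4] λ.λ.0

Term B:
  start: (λ.λ.λ.(λ.λ.1 0) 1) ((λ.λ.0 1) (λ.λ.1 0))
  [1] λ.λ.(λ.λ.1 0) 1
  [2] λ.λ.λ.2 0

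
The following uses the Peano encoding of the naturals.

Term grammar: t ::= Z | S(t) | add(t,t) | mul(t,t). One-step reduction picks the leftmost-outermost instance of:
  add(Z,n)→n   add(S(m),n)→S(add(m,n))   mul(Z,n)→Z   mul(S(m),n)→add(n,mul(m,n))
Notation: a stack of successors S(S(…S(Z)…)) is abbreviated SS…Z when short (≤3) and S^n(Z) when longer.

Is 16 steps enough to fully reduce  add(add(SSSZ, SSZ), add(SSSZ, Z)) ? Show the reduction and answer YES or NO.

Answer: YES — reaches normal form S^8(Z) in 14 ≤ 16 steps

Derivation:
  start: add(add(SSSZ, SSZ), add(SSSZ, Z))
  step 1: add(S(add(SSZ, SSZ)), add(SSSZ, Z))
  step 2: S(add(add(SSZ, SSZ), add(SSSZ, Z)))
  step 3: S(add(S(add(SZ, SSZ)), add(SSSZ, Z)))
  step 4: S(S(add(add(SZ, SSZ), add(SSSZ, Z))))
  step 5: S(S(add(S(add(Z, SSZ)), add(SSSZ, Z))))
  step 6: S(S(S(add(add(Z, SSZ), add(SSSZ, Z)))))
  step 7: S(S(S(add(SSZ, add(SSSZ, Z)))))
  step 8: S(S(S(S(add(SZ, add(SSSZ, Z))))))
  step 9: S(S(S(S(S(add(Z, add(SSSZ, Z)))))))
  step 10: S(S(S(S(S(add(SSSZ, Z))))))
  step 11: S(S(S(S(S(S(add(SSZ, Z)))))))
  step 12: S(S(S(S(S(S(S(add(SZ, Z))))))))
  step 13: S(S(S(S(S(S(S(S(add(Z, Z)))))))))
  step 14: S^8(Z)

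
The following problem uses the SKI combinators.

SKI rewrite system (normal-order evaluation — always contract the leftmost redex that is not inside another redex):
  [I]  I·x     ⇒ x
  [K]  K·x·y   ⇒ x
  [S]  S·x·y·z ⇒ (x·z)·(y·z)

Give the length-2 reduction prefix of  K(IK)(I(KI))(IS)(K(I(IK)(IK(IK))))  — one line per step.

Answer: after 2 steps: K(IS)(K(I(IK)(IK(IK))))

Working:
  start: K(IK)(I(KI))(IS)(K(I(IK)(IK(IK))))
  step 1: IK(IS)(K(I(IK)(IK(IK))))
  step 2: K(IS)(K(I(IK)(IK(IK))))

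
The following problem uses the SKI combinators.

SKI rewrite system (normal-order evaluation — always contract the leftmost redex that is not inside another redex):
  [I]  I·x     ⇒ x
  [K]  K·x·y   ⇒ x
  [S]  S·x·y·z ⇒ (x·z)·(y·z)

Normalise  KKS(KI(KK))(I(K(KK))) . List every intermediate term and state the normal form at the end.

  start: KKS(KI(KK))(I(K(KK)))
  →1  K(KI(KK))(I(K(KK)))
  →2  KI(KK)
  →3  I

Answer: normal form = I  (in 3 steps)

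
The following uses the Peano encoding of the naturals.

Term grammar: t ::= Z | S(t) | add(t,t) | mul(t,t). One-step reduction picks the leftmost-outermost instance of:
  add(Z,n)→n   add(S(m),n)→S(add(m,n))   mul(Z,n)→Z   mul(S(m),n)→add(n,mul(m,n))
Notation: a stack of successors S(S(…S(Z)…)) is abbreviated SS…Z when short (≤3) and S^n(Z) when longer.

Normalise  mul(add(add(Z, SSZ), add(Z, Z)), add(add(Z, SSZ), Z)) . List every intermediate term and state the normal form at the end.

  start: mul(add(add(Z, SSZ), add(Z, Z)), add(add(Z, SSZ), Z))
  step 1: mul(add(SSZ, add(Z, Z)), add(add(Z, SSZ), Z))
  step 2: mul(S(add(SZ, add(Z, Z))), add(add(Z, SSZ), Z))
  step 3: add(add(add(Z, SSZ), Z), mul(add(SZ, add(Z, Z)), add(add(Z, SSZ), Z)))
  step 4: add(add(SSZ, Z), mul(add(SZ, add(Z, Z)), add(add(Z, SSZ), Z)))
  step 5: add(S(add(SZ, Z)), mul(add(SZ, add(Z, Z)), add(add(Z, SSZ), Z)))
  step 6: S(add(add(SZ, Z), mul(add(SZ, add(Z, Z)), add(add(Z, SSZ), Z))))
  step 7: S(add(S(add(Z, Z)), mul(add(SZ, add(Z, Z)), add(add(Z, SSZ), Z))))
  step 8: S(S(add(add(Z, Z), mul(add(SZ, add(Z, Z)), add(add(Z, SSZ), Z)))))
  step 9: S(S(add(Z, mul(add(SZ, add(Z, Z)), add(add(Z, SSZ), Z)))))
  step 10: S(S(mul(add(SZ, add(Z, Z)), add(add(Z, SSZ), Z))))
  step 11: S(S(mul(S(add(Z, add(Z, Z))), add(add(Z, SSZ), Z))))
  step 12: S(S(add(add(add(Z, SSZ), Z), mul(add(Z, add(Z, Z)), add(add(Z, SSZ), Z)))))
  step 13: S(S(add(add(SSZ, Z), mul(add(Z, add(Z, Z)), add(add(Z, SSZ), Z)))))
  step 14: S(S(add(S(add(SZ, Z)), mul(add(Z, add(Z, Z)), add(add(Z, SSZ), Z)))))
  step 15: S(S(S(add(add(SZ, Z), mul(add(Z, add(Z, Z)), add(add(Z, SSZ), Z))))))
  step 16: S(S(S(add(S(add(Z, Z)), mul(add(Z, add(Z, Z)), add(add(Z, SSZ), Z))))))
  step 17: S(S(S(S(add(add(Z, Z), mul(add(Z, add(Z, Z)), add(add(Z, SSZ), Z)))))))
  step 18: S(S(S(S(add(Z, mul(add(Z, add(Z, Z)), add(add(Z, SSZ), Z)))))))
  step 19: S(S(S(S(mul(add(Z, add(Z, Z)), add(add(Z, SSZ), Z))))))
  step 20: S(S(S(S(mul(add(Z, Z), add(add(Z, SSZ), Z))))))
  step 21: S(S(S(S(mul(Z, add(add(Z, SSZ), Z))))))
  step 22: S^4(Z)

Answer: normal form = S^4(Z)  (in 22 steps)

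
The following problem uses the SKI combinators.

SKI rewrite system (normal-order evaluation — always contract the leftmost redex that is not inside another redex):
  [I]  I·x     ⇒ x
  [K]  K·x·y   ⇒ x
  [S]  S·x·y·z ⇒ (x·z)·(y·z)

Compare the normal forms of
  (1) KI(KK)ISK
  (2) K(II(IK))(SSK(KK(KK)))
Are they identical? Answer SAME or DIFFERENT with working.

Term A:
  start: KI(KK)ISK
  →1  IISK
  →2  ISK
  →3  SK

Term B:
  start: K(II(IK))(SSK(KK(KK)))
  →1  II(IK)
  →2  I(IK)
  →3  IK
  →4  K

Answer: DIFFERENT — A ⇓ SK, B ⇓ K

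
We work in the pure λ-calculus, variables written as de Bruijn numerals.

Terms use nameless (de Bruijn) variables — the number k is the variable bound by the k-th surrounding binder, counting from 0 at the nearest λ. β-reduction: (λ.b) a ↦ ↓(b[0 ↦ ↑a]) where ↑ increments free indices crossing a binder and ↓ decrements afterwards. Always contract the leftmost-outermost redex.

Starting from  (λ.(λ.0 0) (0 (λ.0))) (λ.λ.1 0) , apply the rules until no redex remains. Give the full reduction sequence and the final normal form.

Answer: normal form = λ.0  (in 7 steps)

Working:
  start: (λ.(λ.0 0) (0 (λ.0))) (λ.λ.1 0)
  →1  (λ.0 0) ((λ.λ.1 0) (λ.0))
  →2  (λ.λ.1 0) (λ.0) ((λ.λ.1 0) (λ.0))
  →3  (λ.(λ.0) 0) ((λ.λ.1 0) (λ.0))
  →4  (λ.0) ((λ.λ.1 0) (λ.0))
  →5  (λ.λ.1 0) (λ.0)
  →6  λ.(λ.0) 0
  →7  λ.0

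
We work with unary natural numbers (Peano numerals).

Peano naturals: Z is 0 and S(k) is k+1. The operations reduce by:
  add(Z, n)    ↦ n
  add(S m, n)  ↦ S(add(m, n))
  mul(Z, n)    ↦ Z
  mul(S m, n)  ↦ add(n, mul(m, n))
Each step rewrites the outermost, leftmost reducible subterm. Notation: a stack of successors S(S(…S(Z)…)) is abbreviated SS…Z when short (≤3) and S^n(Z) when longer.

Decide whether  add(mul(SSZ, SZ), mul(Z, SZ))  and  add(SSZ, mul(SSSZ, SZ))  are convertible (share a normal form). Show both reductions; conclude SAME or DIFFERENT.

Answer: DIFFERENT — A ⇓ SSZ, B ⇓ S^5(Z)

Reduction:
Term A:
  start: add(mul(SSZ, SZ), mul(Z, SZ))
  [1] add(add(SZ, mul(SZ, SZ)), mul(Z, SZ))
  [2] add(S(add(Z, mul(SZ, SZ))), mul(Z, SZ))
  [3] S(add(add(Z, mul(SZ, SZ)), mul(Z, SZ)))
  [4] S(add(mul(SZ, SZ), mul(Z, SZ)))
  [5] S(add(add(SZ, mul(Z, SZ)), mul(Z, SZ)))
  [6] S(add(S(add(Z, mul(Z, SZ))), mul(Z, SZ)))
  [7] S(S(add(add(Z, mul(Z, SZ)), mul(Z, SZ))))
  [8] S(S(add(mul(Z, SZ), mul(Z, SZ))))
  [9] S(S(add(Z, mul(Z, SZ))))
  [10] S(S(mul(Z, SZ)))
  [11] SSZ

Term B:
  start: add(SSZ, mul(SSSZ, SZ))
  [1] S(add(SZ, mul(SSSZ, SZ)))
  [2] S(S(add(Z, mul(SSSZ, SZ))))
  [3] S(S(mul(SSSZ, SZ)))
  [4] S(S(add(SZ, mul(SSZ, SZ))))
  [5] S(S(S(add(Z, mul(SSZ, SZ)))))
  [6] S(S(S(mul(SSZ, SZ))))
  [7] S(S(S(add(SZ, mul(SZ, SZ)))))
  [8] S(S(S(S(add(Z, mul(SZ, SZ))))))
  [9] S(S(S(S(mul(SZ, SZ)))))
  [10] S(S(S(S(add(SZ, mul(Z, SZ))))))
  [11] S(S(S(S(S(add(Z, mul(Z, SZ)))))))
  [12] S(S(S(S(S(mul(Z, SZ))))))
  [13] S^5(Z)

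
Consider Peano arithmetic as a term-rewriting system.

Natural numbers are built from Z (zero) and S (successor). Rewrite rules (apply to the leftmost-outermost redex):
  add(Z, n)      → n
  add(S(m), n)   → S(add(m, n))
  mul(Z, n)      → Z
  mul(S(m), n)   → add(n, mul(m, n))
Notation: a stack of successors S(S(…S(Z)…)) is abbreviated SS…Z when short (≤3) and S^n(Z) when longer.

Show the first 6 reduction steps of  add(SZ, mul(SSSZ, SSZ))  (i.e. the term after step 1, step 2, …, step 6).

Answer: after 6 steps: S(S(S(mul(SSZ, SSZ))))

Derivation:
  start: add(SZ, mul(SSSZ, SSZ))
  [1] S(add(Z, mul(SSSZ, SSZ)))
  [2] S(mul(SSSZ, SSZ))
  [3] S(add(SSZ, mul(SSZ, SSZ)))
  [4] S(S(add(SZ, mul(SSZ, SSZ))))
  [5] S(S(S(add(Z, mul(SSZ, SSZ)))))
  [6] S(S(S(mul(SSZ, SSZ))))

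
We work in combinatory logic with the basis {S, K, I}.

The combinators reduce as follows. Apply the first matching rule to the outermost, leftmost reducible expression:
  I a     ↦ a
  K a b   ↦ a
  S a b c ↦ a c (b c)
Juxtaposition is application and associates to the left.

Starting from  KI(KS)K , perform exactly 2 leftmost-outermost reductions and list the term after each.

  start: KI(KS)K
  [1] IK
  [2] K

Answer: after 2 steps: K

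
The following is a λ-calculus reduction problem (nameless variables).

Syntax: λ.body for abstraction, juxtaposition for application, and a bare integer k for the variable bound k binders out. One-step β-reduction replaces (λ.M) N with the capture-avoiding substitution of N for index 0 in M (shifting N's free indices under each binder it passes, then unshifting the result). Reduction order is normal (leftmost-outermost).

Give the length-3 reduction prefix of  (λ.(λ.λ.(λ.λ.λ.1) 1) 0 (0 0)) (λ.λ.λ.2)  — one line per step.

Answer: after 3 steps: (λ.λ.λ.1) (λ.λ.λ.2)

Derivation:
  start: (λ.(λ.λ.(λ.λ.λ.1) 1) 0 (0 0)) (λ.λ.λ.2)
  step 1: (λ.λ.(λ.λ.λ.1) 1) (λ.λ.λ.2) ((λ.λ.λ.2) (λ.λ.λ.2))
  step 2: (λ.(λ.λ.λ.1) (λ.λ.λ.2)) ((λ.λ.λ.2) (λ.λ.λ.2))
  step 3: (λ.λ.λ.1) (λ.λ.λ.2)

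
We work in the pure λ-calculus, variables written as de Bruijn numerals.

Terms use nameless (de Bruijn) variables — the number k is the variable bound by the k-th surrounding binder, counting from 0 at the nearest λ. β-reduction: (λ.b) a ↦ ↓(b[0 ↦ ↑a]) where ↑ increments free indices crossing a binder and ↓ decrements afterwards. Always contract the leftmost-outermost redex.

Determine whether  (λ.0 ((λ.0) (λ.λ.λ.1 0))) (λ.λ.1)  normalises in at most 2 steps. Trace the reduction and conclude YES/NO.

  start: (λ.0 ((λ.0) (λ.λ.λ.1 0))) (λ.λ.1)
  [1] (λ.λ.1) ((λ.0) (λ.λ.λ.1 0))
  [2] λ.(λ.0) (λ.λ.λ.1 0)

Answer: NO — after 2 steps the term is λ.(λ.0) (λ.λ.λ.1 0), not yet normal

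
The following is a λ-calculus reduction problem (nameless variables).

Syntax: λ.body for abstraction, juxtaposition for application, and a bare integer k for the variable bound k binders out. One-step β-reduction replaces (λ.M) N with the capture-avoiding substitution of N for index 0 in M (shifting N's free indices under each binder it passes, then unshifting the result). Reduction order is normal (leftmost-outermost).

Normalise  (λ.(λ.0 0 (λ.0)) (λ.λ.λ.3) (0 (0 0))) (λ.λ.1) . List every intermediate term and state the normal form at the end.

  start: (λ.(λ.0 0 (λ.0)) (λ.λ.λ.3) (0 (0 0))) (λ.λ.1)
  →1  (λ.0 0 (λ.0)) (λ.λ.λ.λ.λ.1) ((λ.λ.1) ((λ.λ.1) (λ.λ.1)))
  →2  (λ.λ.λ.λ.λ.1) (λ.λ.λ.λ.λ.1) (λ.0) ((λ.λ.1) ((λ.λ.1) (λ.λ.1)))
  →3  (λ.λ.λ.λ.1) (λ.0) ((λ.λ.1) ((λ.λ.1) (λ.λ.1)))
  →4  (λ.λ.λ.1) ((λ.λ.1) ((λ.λ.1) (λ.λ.1)))
  →5  λ.λ.1

Answer: normal form = λ.λ.1  (in 5 steps)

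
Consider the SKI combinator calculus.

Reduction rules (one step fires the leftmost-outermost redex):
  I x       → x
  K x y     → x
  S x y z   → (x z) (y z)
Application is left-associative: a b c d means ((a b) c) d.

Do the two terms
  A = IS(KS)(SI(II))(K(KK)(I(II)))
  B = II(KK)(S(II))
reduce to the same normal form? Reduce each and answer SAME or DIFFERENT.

Answer: DIFFERENT — A ⇓ SK, B ⇓ K

Working:
Term A:
  start: IS(KS)(SI(II))(K(KK)(I(II)))
  step 1: S(KS)(SI(II))(K(KK)(I(II)))
  step 2: KS(K(KK)(I(II)))(SI(II)(K(KK)(I(II))))
  step 3: S(SI(II)(K(KK)(I(II))))
  step 4: S(I(K(KK)(I(II)))(II(K(KK)(I(II)))))
  step 5: S(K(KK)(I(II))(II(K(KK)(I(II)))))
  step 6: S(KK(II(K(KK)(I(II)))))
  step 7: SK

Term B:
  start: II(KK)(S(II))
  step 1: I(KK)(S(II))
  step 2: KK(S(II))
  step 3: K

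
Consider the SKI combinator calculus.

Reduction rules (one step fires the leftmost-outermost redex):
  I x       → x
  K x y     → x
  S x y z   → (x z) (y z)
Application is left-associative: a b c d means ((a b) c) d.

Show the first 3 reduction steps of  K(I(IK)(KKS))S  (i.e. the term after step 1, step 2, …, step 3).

Answer: after 3 steps: K(KKS)

Reduction:
  start: K(I(IK)(KKS))S
  [1] I(IK)(KKS)
  [2] IK(KKS)
  [3] K(KKS)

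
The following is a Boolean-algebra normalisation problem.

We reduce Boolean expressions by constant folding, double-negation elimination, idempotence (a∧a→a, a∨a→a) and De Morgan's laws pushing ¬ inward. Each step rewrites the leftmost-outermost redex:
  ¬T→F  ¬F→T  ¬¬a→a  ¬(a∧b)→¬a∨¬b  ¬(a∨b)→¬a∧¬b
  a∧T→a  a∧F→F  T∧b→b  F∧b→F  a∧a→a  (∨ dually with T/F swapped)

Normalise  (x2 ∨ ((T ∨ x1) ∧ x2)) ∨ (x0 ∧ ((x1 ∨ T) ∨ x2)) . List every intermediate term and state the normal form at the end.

Answer: normal form = x2 ∨ x0  (in 6 steps)

Reduction:
  start: (x2 ∨ ((T ∨ x1) ∧ x2)) ∨ (x0 ∧ ((x1 ∨ T) ∨ x2))
  →1  (x2 ∨ (T ∧ x2)) ∨ (x0 ∧ ((x1 ∨ T) ∨ x2))
  →2  (x2 ∨ x2) ∨ (x0 ∧ ((x1 ∨ T) ∨ x2))
  →3  x2 ∨ (x0 ∧ ((x1 ∨ T) ∨ x2))
  →4  x2 ∨ (x0 ∧ (T ∨ x2))
  →5  x2 ∨ (x0 ∧ T)
  →6  x2 ∨ x0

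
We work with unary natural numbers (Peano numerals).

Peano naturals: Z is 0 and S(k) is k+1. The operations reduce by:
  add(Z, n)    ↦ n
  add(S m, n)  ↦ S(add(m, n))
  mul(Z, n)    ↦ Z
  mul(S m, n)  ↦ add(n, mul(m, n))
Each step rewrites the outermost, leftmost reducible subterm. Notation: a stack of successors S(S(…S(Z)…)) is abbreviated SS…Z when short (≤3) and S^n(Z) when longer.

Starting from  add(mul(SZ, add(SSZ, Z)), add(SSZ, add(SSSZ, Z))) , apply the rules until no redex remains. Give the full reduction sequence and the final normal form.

Answer: normal form = S^7(Z)  (in 18 steps)

Reduction:
  start: add(mul(SZ, add(SSZ, Z)), add(SSZ, add(SSSZ, Z)))
  step 1: add(add(add(SSZ, Z), mul(Z, add(SSZ, Z))), add(SSZ, add(SSSZ, Z)))
  step 2: add(add(S(add(SZ, Z)), mul(Z, add(SSZ, Z))), add(SSZ, add(SSSZ, Z)))
  step 3: add(S(add(add(SZ, Z), mul(Z, add(SSZ, Z)))), add(SSZ, add(SSSZ, Z)))
  step 4: S(add(add(add(SZ, Z), mul(Z, add(SSZ, Z))), add(SSZ, add(SSSZ, Z))))
  step 5: S(add(add(S(add(Z, Z)), mul(Z, add(SSZ, Z))), add(SSZ, add(SSSZ, Z))))
  step 6: S(add(S(add(add(Z, Z), mul(Z, add(SSZ, Z)))), add(SSZ, add(SSSZ, Z))))
  step 7: S(S(add(add(add(Z, Z), mul(Z, add(SSZ, Z))), add(SSZ, add(SSSZ, Z)))))
  step 8: S(S(add(add(Z, mul(Z, add(SSZ, Z))), add(SSZ, add(SSSZ, Z)))))
  step 9: S(S(add(mul(Z, add(SSZ, Z)), add(SSZ, add(SSSZ, Z)))))
  step 10: S(S(add(Z, add(SSZ, add(SSSZ, Z)))))
  step 11: S(S(add(SSZ, add(SSSZ, Z))))
  step 12: S(S(S(add(SZ, add(SSSZ, Z)))))
  step 13: S(S(S(S(add(Z, add(SSSZ, Z))))))
  step 14: S(S(S(S(add(SSSZ, Z)))))
  step 15: S(S(S(S(S(add(SSZ, Z))))))
  step 16: S(S(S(S(S(S(add(SZ, Z)))))))
  step 17: S(S(S(S(S(S(S(add(Z, Z))))))))
  step 18: S^7(Z)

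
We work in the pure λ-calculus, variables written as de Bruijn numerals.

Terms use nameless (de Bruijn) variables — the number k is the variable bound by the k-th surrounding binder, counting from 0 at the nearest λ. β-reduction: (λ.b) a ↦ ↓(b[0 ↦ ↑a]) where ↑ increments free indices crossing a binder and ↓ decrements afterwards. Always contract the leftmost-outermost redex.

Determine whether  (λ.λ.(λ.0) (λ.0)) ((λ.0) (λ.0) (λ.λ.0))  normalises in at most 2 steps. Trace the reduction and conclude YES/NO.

  start: (λ.λ.(λ.0) (λ.0)) ((λ.0) (λ.0) (λ.λ.0))
  step 1: λ.(λ.0) (λ.0)
  step 2: λ.λ.0

Answer: YES — reaches normal form λ.λ.0 in 2 ≤ 2 steps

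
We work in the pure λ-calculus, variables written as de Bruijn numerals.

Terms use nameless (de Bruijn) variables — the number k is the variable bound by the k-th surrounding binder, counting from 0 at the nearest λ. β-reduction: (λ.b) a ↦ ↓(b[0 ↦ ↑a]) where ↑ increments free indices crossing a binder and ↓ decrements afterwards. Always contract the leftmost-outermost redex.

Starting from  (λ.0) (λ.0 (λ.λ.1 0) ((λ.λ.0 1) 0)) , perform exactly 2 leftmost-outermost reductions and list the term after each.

  start: (λ.0) (λ.0 (λ.λ.1 0) ((λ.λ.0 1) 0))
  [1] λ.0 (λ.λ.1 0) ((λ.λ.0 1) 0)
  [2] λ.0 (λ.λ.1 0) (λ.0 1)

Answer: after 2 steps: λ.0 (λ.λ.1 0) (λ.0 1)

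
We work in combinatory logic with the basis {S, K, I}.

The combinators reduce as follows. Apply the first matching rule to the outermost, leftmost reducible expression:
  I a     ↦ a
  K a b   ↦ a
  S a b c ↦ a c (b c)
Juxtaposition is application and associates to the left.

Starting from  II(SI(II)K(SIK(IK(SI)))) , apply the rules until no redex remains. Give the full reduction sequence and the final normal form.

  start: II(SI(II)K(SIK(IK(SI))))
  step 1: I(SI(II)K(SIK(IK(SI))))
  step 2: SI(II)K(SIK(IK(SI)))
  step 3: IK(IIK)(SIK(IK(SI)))
  step 4: K(IIK)(SIK(IK(SI)))
  step 5: IIK
  step 6: IK
  step 7: K

Answer: normal form = K  (in 7 steps)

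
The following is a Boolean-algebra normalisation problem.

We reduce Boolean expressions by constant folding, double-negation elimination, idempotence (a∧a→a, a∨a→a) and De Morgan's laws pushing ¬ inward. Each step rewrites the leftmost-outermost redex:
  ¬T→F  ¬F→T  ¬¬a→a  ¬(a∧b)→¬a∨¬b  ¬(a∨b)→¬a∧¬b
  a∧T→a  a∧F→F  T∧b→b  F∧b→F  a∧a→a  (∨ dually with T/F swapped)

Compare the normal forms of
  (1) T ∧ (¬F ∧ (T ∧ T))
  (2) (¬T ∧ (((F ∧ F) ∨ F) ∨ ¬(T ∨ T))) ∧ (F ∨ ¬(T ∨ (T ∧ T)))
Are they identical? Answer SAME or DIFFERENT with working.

Answer: DIFFERENT — A ⇓ T, B ⇓ F

Derivation:
Term A:
  start: T ∧ (¬F ∧ (T ∧ T))
  step 1: ¬F ∧ (T ∧ T)
  step 2: T ∧ (T ∧ T)
  step 3: T ∧ T
  step 4: T

Term B:
  start: (¬T ∧ (((F ∧ F) ∨ F) ∨ ¬(T ∨ T))) ∧ (F ∨ ¬(T ∨ (T ∧ T)))
  step 1: (F ∧ (((F ∧ F) ∨ F) ∨ ¬(T ∨ T))) ∧ (F ∨ ¬(T ∨ (T ∧ T)))
  step 2: F ∧ (F ∨ ¬(T ∨ (T ∧ T)))
  step 3: F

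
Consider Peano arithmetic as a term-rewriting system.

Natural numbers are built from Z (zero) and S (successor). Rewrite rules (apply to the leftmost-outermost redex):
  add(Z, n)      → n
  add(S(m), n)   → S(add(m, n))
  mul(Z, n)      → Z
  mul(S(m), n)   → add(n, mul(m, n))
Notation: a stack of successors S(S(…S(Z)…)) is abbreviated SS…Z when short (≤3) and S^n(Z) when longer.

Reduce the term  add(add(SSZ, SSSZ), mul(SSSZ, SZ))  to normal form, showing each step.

  start: add(add(SSZ, SSSZ), mul(SSSZ, SZ))
  [1] add(S(add(SZ, SSSZ)), mul(SSSZ, SZ))
  [2] S(add(add(SZ, SSSZ), mul(SSSZ, SZ)))
  [3] S(add(S(add(Z, SSSZ)), mul(SSSZ, SZ)))
  [4] S(S(add(add(Z, SSSZ), mul(SSSZ, SZ))))
  [5] S(S(add(SSSZ, mul(SSSZ, SZ))))
  [6] S(S(S(add(SSZ, mul(SSSZ, SZ)))))
  [7] S(S(S(S(add(SZ, mul(SSSZ, SZ))))))
  [8] S(S(S(S(S(add(Z, mul(SSSZ, SZ)))))))
  [9] S(S(S(S(S(mul(SSSZ, SZ))))))
  [10] S(S(S(S(S(add(SZ, mul(SSZ, SZ)))))))
  [11] S(S(S(S(S(S(add(Z, mul(SSZ, SZ))))))))
  [12] S(S(S(S(S(S(mul(SSZ, SZ)))))))
  [13] S(S(S(S(S(S(add(SZ, mul(SZ, SZ))))))))
  [14] S(S(S(S(S(S(S(add(Z, mul(SZ, SZ)))))))))
  [15] S(S(S(S(S(S(S(mul(SZ, SZ))))))))
  [16] S(S(S(S(S(S(S(add(SZ, mul(Z, SZ)))))))))
  [17] S(S(S(S(S(S(S(S(add(Z, mul(Z, SZ))))))))))
  [18] S(S(S(S(S(S(S(S(mul(Z, SZ)))))))))
  [19] S^8(Z)

Answer: normal form = S^8(Z)  (in 19 steps)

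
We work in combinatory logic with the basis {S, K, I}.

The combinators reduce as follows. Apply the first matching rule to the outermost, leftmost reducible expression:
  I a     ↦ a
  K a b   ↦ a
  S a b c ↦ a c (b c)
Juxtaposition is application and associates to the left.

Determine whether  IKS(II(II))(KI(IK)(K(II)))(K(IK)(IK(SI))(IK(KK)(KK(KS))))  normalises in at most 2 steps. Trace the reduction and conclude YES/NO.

  start: IKS(II(II))(KI(IK)(K(II)))(K(IK)(IK(SI))(IK(KK)(KK(KS))))
  step 1: KS(II(II))(KI(IK)(K(II)))(K(IK)(IK(SI))(IK(KK)(KK(KS))))
  step 2: S(KI(IK)(K(II)))(K(IK)(IK(SI))(IK(KK)(KK(KS))))

Answer: NO — after 2 steps the term is S(KI(IK)(K(II)))(K(IK)(IK(SI))(IK(KK)(KK(KS)))), not yet normal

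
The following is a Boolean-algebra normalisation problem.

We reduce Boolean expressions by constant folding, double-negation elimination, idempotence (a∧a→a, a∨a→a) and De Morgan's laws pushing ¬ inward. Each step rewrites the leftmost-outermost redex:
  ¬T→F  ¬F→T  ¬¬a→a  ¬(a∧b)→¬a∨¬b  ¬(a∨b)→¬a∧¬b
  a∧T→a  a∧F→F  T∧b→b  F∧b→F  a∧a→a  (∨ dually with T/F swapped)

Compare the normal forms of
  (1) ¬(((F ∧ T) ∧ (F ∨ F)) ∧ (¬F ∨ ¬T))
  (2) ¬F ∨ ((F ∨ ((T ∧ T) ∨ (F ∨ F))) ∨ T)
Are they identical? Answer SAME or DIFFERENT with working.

Answer: SAME — A ⇓ T, B ⇓ T

Reduction:
Term A:
  start: ¬(((F ∧ T) ∧ (F ∨ F)) ∧ (¬F ∨ ¬T))
  step 1: ¬((F ∧ T) ∧ (F ∨ F)) ∨ ¬(¬F ∨ ¬T)
  step 2: (¬(F ∧ T) ∨ ¬(F ∨ F)) ∨ ¬(¬F ∨ ¬T)
  step 3: ((¬F ∨ ¬T) ∨ ¬(F ∨ F)) ∨ ¬(¬F ∨ ¬T)
  step 4: ((T ∨ ¬T) ∨ ¬(F ∨ F)) ∨ ¬(¬F ∨ ¬T)
  step 5: (T ∨ ¬(F ∨ F)) ∨ ¬(¬F ∨ ¬T)
  step 6: T ∨ ¬(¬F ∨ ¬T)
  step 7: T

Term B:
  start: ¬F ∨ ((F ∨ ((T ∧ T) ∨ (F ∨ F))) ∨ T)
  step 1: T ∨ ((F ∨ ((T ∧ T) ∨ (F ∨ F))) ∨ T)
  step 2: T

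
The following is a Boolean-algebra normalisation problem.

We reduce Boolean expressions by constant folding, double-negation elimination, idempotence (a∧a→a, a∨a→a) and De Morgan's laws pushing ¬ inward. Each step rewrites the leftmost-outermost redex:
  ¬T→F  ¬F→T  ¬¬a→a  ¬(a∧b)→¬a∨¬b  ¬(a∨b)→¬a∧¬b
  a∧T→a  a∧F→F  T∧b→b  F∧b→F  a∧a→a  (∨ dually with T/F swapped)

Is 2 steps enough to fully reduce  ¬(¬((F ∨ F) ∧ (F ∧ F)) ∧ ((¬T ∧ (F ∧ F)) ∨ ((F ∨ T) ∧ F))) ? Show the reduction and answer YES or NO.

Answer: NO — after 2 steps the term is ((F ∨ F) ∧ (F ∧ F)) ∨ ¬((¬T ∧ (F ∧ F)) ∨ ((F ∨ T) ∧ F)), not yet normal

Working:
  start: ¬(¬((F ∨ F) ∧ (F ∧ F)) ∧ ((¬T ∧ (F ∧ F)) ∨ ((F ∨ T) ∧ F)))
  [1] ¬¬((F ∨ F) ∧ (F ∧ F)) ∨ ¬((¬T ∧ (F ∧ F)) ∨ ((F ∨ T) ∧ F))
  [2] ((F ∨ F) ∧ (F ∧ F)) ∨ ¬((¬T ∧ (F ∧ F)) ∨ ((F ∨ T) ∧ F))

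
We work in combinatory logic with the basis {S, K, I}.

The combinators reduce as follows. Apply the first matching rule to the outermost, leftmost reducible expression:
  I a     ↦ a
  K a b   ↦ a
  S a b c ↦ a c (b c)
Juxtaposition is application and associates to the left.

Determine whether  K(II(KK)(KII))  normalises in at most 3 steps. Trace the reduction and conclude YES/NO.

Answer: YES — reaches normal form KK in 3 ≤ 3 steps

Working:
  start: K(II(KK)(KII))
  [1] K(I(KK)(KII))
  [2] K(KK(KII))
  [3] KK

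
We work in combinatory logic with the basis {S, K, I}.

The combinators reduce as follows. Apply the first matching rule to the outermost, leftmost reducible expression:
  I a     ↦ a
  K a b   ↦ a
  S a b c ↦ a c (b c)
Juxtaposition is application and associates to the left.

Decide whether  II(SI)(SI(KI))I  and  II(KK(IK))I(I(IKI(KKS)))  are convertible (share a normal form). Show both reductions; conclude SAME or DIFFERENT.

Answer: SAME — A ⇓ I, B ⇓ I

Reduction:
Term A:
  start: II(SI)(SI(KI))I
  [1] I(SI)(SI(KI))I
  [2] SI(SI(KI))I
  [3] II(SI(KI)I)
  [4] I(SI(KI)I)
  [5] SI(KI)I
  [6] II(KII)
  [7] I(KII)
  [8] KII
  [9] I

Term B:
  start: II(KK(IK))I(I(IKI(KKS)))
  [1] I(KK(IK))I(I(IKI(KKS)))
  [2] KK(IK)I(I(IKI(KKS)))
  [3] KI(I(IKI(KKS)))
  [4] I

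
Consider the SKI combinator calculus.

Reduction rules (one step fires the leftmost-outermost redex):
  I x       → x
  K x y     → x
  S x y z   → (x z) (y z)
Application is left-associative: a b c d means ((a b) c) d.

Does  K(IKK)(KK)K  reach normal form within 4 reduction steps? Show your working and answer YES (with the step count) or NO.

  start: K(IKK)(KK)K
  [1] IKKK
  [2] KKK
  [3] K

Answer: YES — reaches normal form K in 3 ≤ 4 steps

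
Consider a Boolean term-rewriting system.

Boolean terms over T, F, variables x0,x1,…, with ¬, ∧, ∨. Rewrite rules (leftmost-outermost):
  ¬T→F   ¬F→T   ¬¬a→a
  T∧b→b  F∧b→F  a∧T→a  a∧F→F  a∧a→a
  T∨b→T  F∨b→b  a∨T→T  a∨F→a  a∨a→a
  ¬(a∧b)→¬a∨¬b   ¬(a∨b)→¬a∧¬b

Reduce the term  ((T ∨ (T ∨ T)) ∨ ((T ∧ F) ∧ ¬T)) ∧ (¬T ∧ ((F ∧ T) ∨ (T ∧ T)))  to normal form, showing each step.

  start: ((T ∨ (T ∨ T)) ∨ ((T ∧ F) ∧ ¬T)) ∧ (¬T ∧ ((F ∧ T) ∨ (T ∧ T)))
  step 1: (T ∨ ((T ∧ F) ∧ ¬T)) ∧ (¬T ∧ ((F ∧ T) ∨ (T ∧ T)))
  step 2: T ∧ (¬T ∧ ((F ∧ T) ∨ (T ∧ T)))
  step 3: ¬T ∧ ((F ∧ T) ∨ (T ∧ T))
  step 4: F ∧ ((F ∧ T) ∨ (T ∧ T))
  step 5: F

Answer: normal form = F  (in 5 steps)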